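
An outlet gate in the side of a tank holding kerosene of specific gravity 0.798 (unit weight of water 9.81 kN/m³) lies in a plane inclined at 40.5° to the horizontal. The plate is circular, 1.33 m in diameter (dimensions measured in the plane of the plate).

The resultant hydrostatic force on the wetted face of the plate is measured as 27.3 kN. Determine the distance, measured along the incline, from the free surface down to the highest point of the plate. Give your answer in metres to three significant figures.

γ = 0.798 × 9.81 = 7.82838 kN/m³.
A = π(0.665)² = 1.38929 m².
From F = γ·h_c·A, the centroid depth is h_c = 27.3/(7.82838 × 1.38929) = 2.51014 m.
Let θ = 40.5° be the plate's angle to the horizontal; measure y along the incline from where the plane meets the free surface. Vertical depth h = y·sinθ with sinθ = 0.649448.
Along the incline, y_c = h_c/sinθ = 2.51014/0.649448 = 3.86504 m.
The centroid is at the centre, 0.665 m below the top of the plate, so the highest point sits at y_top = 3.86504 − 0.665 = 3.20004 m along the incline.

y_top ≈ 3.20 m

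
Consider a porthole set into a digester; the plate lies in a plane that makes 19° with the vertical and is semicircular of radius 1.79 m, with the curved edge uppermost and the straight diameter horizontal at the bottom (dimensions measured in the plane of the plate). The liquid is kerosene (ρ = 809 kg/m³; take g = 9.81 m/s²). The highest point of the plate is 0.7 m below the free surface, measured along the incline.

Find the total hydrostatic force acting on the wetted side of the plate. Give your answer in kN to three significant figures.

F ≈ 65.3 kN

γ = ρg = 809 × 9.81 / 1000 = 7.93629 kN/m³.
The plate makes 19° with the vertical, i.e. θ = 90° − 19° = 71° to the horizontal. Measuring y along the incline from the free-surface line, vertical depth h = y·sinθ with sinθ = 0.945519.
The centroid lies 4r/(3π) = 0.7597 m above the diameter, so r − 4r/(3π) = 1.79 − 0.7597 = 1.0303 m below the topmost point, so y_c = 0.7 + 1.0303 = 1.7303 m and h_c = 1.7303 × 0.945519 = 1.63603 m.
A = πr²/2 = π × 1.79²/2 = 5.03299 m².
Resultant F = γ·h_c·A = 7.93629 × 1.63603 × 5.03299 = 65.3484 kN.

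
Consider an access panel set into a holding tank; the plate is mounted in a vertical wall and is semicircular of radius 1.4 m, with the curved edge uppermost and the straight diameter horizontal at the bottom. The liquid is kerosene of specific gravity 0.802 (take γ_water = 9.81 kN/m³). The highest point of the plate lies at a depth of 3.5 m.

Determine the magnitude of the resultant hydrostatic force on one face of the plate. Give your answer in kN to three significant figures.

γ = 0.802 × 9.81 = 7.86762 kN/m³.
The centroid lies 4r/(3π) = 0.594178 m above the diameter, so r − 4r/(3π) = 1.4 − 0.594178 = 0.805822 m below the topmost point, so the centroid depth is h_c = 3.5 + 0.805822 = 4.30582 m.
A = πr²/2 = π × 1.4²/2 = 3.07876 m².
Resultant F = γ·h_c·A = 7.86762 × 4.30582 × 3.07876 = 104.298 kN.

F ≈ 104 kN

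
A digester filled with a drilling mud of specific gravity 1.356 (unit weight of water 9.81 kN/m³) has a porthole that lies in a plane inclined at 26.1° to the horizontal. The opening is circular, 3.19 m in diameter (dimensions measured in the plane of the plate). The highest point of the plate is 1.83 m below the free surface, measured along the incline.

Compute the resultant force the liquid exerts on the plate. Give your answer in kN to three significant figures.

F ≈ 160 kN

γ = 1.356 × 9.81 = 13.30236 kN/m³.
Let θ = 26.1° be the plate's angle to the horizontal; measure y along the incline from where the plane meets the free surface. Vertical depth h = y·sinθ with sinθ = 0.439939.
The centroid is at the centre, 1.595 m below the top of the plate, so y_c = 1.83 + 1.595 = 3.425 m and h_c = 3.425 × 0.439939 = 1.50679 m.
A = π(1.595)² = 7.99229 m².
Resultant F = γ·h_c·A = 13.30236 × 1.50679 × 7.99229 = 160.196 kN.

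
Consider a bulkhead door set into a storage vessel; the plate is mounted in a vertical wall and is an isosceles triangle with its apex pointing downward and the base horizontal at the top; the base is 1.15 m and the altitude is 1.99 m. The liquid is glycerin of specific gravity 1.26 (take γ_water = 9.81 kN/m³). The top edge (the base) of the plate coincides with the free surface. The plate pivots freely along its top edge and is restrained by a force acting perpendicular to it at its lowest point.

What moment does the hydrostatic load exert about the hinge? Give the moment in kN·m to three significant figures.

γ = 1.26 × 9.81 = 12.3606 kN/m³.
With the apex down, the centroid sits h/3 = 1.99/3 = 0.663333 m below the base (the top edge), so the centroid depth is h_c = 0.663333 m.
A = ½ × 1.15 × 1.99 = 1.14425 m².
Resultant F = γ·h_c·A = 12.3606 × 0.663333 × 1.14425 = 9.38193 kN.
I_c = b·h³/36 = 1.15 × 1.99³/36 = 0.251741 m⁴.
Centre of pressure: y_p = y_c + I_c/(y_c·A) = 0.663333 + 0.251741/(0.663333 × 1.14425) = 0.663333 + 0.331666 = 0.994999 m along the plane.
The resultant acts 0.663333 + 0.331666 = 0.994999 m (along the plate) below the hinge at the top edge, so the moment about the hinge is M = F × 0.994999 = 9.38193 × 0.994999 = 9.33501 kN·m.

M ≈ 9.34 kN·m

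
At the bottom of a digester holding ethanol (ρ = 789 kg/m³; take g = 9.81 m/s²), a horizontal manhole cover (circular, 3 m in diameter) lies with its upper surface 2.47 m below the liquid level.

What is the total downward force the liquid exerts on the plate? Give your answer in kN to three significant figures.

F ≈ 135 kN

γ = ρg = 789 × 9.81 / 1000 = 7.74009 kN/m³.
The plate is horizontal, so pressure is uniform at p = γ·h = 7.74009 × 2.47 = 19.118 kN/m².
A = π(1.5)² = 7.06858 m².
F = p·A = 19.118 × 7.06858 = 135.137 kN.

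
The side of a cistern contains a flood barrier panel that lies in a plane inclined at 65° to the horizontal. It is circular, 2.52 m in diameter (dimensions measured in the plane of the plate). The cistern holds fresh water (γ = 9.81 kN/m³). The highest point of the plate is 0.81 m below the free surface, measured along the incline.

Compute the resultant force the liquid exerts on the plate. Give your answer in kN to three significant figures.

γ = 9.81 kN/m³.
Let θ = 65° be the plate's angle to the horizontal; measure y along the incline from where the plane meets the free surface. Vertical depth h = y·sinθ with sinθ = 0.906308.
The centroid is at the centre, 1.26 m below the top of the plate, so y_c = 0.81 + 1.26 = 2.07 m and h_c = 2.07 × 0.906308 = 1.87606 m.
A = π(1.26)² = 4.98759 m².
Resultant F = γ·h_c·A = 9.81 × 1.87606 × 4.98759 = 91.7923 kN.

F ≈ 91.8 kN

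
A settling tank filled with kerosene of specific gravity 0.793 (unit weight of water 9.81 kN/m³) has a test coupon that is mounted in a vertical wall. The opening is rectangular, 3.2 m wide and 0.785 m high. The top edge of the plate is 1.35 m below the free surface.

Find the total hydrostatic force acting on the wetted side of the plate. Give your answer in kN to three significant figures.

F ≈ 34.1 kN

γ = 0.793 × 9.81 = 7.77933 kN/m³.
The centroid lies 0.785/2 = 0.3925 m below the top edge, so the centroid depth is h_c = 1.35 + 0.3925 = 1.7425 m.
A = 3.2 × 0.785 = 2.512 m².
Resultant F = γ·h_c·A = 7.77933 × 1.7425 × 2.512 = 34.0514 kN.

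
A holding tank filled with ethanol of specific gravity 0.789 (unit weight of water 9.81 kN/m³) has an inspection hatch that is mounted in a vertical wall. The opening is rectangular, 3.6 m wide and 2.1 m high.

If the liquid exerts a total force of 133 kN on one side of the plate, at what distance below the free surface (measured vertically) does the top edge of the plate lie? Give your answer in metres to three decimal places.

γ = 0.789 × 9.81 = 7.74009 kN/m³.
A = 3.6 × 2.1 = 7.56 m².
From F = γ·h_c·A, the centroid depth is h_c = 133/(7.74009 × 7.56) = 2.27292 m.
The centroid lies 2.1/2 = 1.05 m below the top edge, so the top edge sits at h_top = 2.27292 − 1.05 = 1.22292 m below the surface.

d_top ≈ 1.223 m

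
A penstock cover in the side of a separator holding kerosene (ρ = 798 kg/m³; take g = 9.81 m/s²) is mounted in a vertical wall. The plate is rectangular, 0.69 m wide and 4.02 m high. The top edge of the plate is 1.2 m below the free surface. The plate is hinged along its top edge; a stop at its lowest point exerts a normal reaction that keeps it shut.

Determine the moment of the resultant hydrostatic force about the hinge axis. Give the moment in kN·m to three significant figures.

γ = ρg = 798 × 9.81 / 1000 = 7.82838 kN/m³.
The centroid lies 4.02/2 = 2.01 m below the top edge, so the centroid depth is h_c = 1.2 + 2.01 = 3.21 m.
A = 0.69 × 4.02 = 2.7738 m².
Resultant F = γ·h_c·A = 7.82838 × 3.21 × 2.7738 = 69.7031 kN.
I_c = b·h³/12 = 0.69 × 4.02³/12 = 3.73548 m⁴.
Centre of pressure: y_p = y_c + I_c/(y_c·A) = 3.21 + 3.73548/(3.21 × 2.7738) = 3.21 + 0.419533 = 3.62953 m along the plane.
The resultant acts 2.01 + 0.419533 = 2.42953 m (along the plate) below the hinge at the top edge, so the moment about the hinge is M = F × 2.42953 = 69.7031 × 2.42953 = 169.346 kN·m.

M ≈ 169 kN·m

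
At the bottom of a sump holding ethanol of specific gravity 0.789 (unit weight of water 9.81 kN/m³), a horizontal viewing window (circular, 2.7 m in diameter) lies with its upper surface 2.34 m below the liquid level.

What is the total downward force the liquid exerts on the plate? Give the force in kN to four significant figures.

γ = 0.789 × 9.81 = 7.74009 kN/m³.
The plate is horizontal, so pressure is uniform at p = γ·h = 7.74009 × 2.34 = 18.1118 kN/m².
A = π(1.35)² = 5.72555 m².
F = p·A = 18.1118 × 5.72555 = 103.7 kN.

F ≈ 103.7 kN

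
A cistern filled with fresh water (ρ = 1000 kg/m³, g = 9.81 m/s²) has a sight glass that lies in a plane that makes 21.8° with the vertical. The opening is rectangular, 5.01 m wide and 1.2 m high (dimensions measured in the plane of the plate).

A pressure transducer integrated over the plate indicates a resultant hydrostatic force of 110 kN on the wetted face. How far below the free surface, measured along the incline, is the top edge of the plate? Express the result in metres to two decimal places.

y_top ≈ 1.41 m

γ = ρg = 1000 × 9.81 = 9810 N/m³ = 9.81 kN/m³.
A = 5.01 × 1.2 = 6.012 m².
From F = γ·h_c·A, the centroid depth is h_c = 110/(9.81 × 6.012) = 1.86511 m.
The plate makes 21.8° with the vertical, i.e. θ = 90° − 21.8° = 68.2° to the horizontal. Measuring y along the incline from the free-surface line, vertical depth h = y·sinθ with sinθ = 0.928486.
Along the incline, y_c = h_c/sinθ = 1.86511/0.928486 = 2.00876 m.
The centroid lies 1.2/2 = 0.6 m below the top edge, so the top edge sits at y_top = 2.00876 − 0.6 = 1.40876 m along the incline.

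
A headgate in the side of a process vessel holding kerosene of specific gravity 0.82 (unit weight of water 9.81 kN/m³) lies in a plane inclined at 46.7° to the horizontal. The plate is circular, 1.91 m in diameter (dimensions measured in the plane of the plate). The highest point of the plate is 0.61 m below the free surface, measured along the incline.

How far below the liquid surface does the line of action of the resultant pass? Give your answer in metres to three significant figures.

h_p = 1.24 m

γ = 0.82 × 9.81 = 8.0442 kN/m³.
Let θ = 46.7° be the plate's angle to the horizontal; measure y along the incline from where the plane meets the free surface. Vertical depth h = y·sinθ with sinθ = 0.727773.
The centroid is at the centre, 0.955 m below the top of the plate, so y_c = 0.61 + 0.955 = 1.565 m and h_c = 1.565 × 0.727773 = 1.13896 m.
A = π(0.955)² = 2.86521 m².
Resultant F = γ·h_c·A = 8.0442 × 1.13896 × 2.86521 = 26.2511 kN.
I_c = πr⁴/4 = π × 0.955⁴/4 = 0.653286 m⁴.
Centre of pressure: y_p = y_c + I_c/(y_c·A) = 1.565 + 0.653286/(1.565 × 2.86521) = 1.565 + 0.145691 = 1.71069 m along the plane.
Vertically, h_p = y_p·sinθ = 1.71069 × 0.727773 = 1.24499 m.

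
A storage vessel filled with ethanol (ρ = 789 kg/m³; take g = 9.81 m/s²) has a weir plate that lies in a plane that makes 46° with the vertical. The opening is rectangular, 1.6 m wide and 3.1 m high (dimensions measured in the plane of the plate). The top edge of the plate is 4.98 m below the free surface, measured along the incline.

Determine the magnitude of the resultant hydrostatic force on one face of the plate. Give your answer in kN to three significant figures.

F ≈ 174 kN

γ = ρg = 789 × 9.81 / 1000 = 7.74009 kN/m³.
The plate makes 46° with the vertical, i.e. θ = 90° − 46° = 44° to the horizontal. Measuring y along the incline from the free-surface line, vertical depth h = y·sinθ with sinθ = 0.694658.
The centroid lies 3.1/2 = 1.55 m below the top edge, so y_c = 4.98 + 1.55 = 6.53 m and h_c = 6.53 × 0.694658 = 4.53612 m.
A = 1.6 × 3.1 = 4.96 m².
Resultant F = γ·h_c·A = 7.74009 × 4.53612 × 4.96 = 174.145 kN.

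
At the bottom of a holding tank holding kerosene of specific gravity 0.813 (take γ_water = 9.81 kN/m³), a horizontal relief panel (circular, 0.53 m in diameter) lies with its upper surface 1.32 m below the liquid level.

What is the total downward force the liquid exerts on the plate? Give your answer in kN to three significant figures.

F ≈ 2.32 kN

γ = 0.813 × 9.81 = 7.97553 kN/m³.
The plate is horizontal, so pressure is uniform at p = γ·h = 7.97553 × 1.32 = 10.5277 kN/m².
A = π(0.265)² = 0.220618 m².
F = p·A = 10.5277 × 0.220618 = 2.3226 kN.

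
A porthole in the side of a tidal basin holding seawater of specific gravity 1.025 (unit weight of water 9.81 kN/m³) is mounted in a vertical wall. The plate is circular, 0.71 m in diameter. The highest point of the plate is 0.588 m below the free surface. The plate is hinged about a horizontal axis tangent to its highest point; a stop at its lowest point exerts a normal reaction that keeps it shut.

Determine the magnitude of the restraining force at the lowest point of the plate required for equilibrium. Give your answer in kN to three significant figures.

γ = 1.025 × 9.81 = 10.05525 kN/m³.
The centroid is at the centre, 0.355 m below the top of the plate, so the centroid depth is h_c = 0.588 + 0.355 = 0.943 m.
A = π(0.355)² = 0.395919 m².
Resultant F = γ·h_c·A = 10.05525 × 0.943 × 0.395919 = 3.75414 kN.
I_c = πr⁴/4 = π × 0.355⁴/4 = 0.0124739 m⁴.
Centre of pressure: y_p = y_c + I_c/(y_c·A) = 0.943 + 0.0124739/(0.943 × 0.395919) = 0.943 + 0.0334106 = 0.976411 m along the plane.
The resultant acts 0.355 + 0.0334106 = 0.388411 m (along the plate) below the hinge at the top edge, so the moment about the hinge is M = F × 0.388411 = 3.75414 × 0.388411 = 1.45815 kN·m.
A normal force at the bottom, 0.71 m from the hinge, must supply this moment: P = 1.45815/0.71 = 2.05373 kN.

P ≈ 2.05 kN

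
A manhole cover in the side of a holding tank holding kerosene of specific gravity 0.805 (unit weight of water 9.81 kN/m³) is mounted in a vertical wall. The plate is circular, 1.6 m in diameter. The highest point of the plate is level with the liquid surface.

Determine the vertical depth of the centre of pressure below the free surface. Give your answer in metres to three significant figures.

γ = 0.805 × 9.81 = 7.89705 kN/m³.
The centroid is at the centre, 0.8 m below the top of the plate, so the centroid depth is h_c = 0.8 m.
A = π(0.8)² = 2.01062 m².
Resultant F = γ·h_c·A = 7.89705 × 0.8 × 2.01062 = 12.7024 kN.
I_c = πr⁴/4 = π × 0.8⁴/4 = 0.321699 m⁴.
Centre of pressure: y_p = y_c + I_c/(y_c·A) = 0.8 + 0.321699/(0.8 × 2.01062) = 0.8 + 0.2 = 1 m along the plane.

h_p = 1.00 m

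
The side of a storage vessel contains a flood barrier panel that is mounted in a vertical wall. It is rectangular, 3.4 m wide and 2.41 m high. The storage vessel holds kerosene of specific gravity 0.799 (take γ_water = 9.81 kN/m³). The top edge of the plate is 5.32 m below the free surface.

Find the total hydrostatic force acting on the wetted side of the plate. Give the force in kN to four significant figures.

γ = 0.799 × 9.81 = 7.83819 kN/m³.
The centroid lies 2.41/2 = 1.205 m below the top edge, so the centroid depth is h_c = 5.32 + 1.205 = 6.525 m.
A = 3.4 × 2.41 = 8.194 m².
Resultant F = γ·h_c·A = 7.83819 × 6.525 × 8.194 = 419.075 kN.

F ≈ 419.1 kN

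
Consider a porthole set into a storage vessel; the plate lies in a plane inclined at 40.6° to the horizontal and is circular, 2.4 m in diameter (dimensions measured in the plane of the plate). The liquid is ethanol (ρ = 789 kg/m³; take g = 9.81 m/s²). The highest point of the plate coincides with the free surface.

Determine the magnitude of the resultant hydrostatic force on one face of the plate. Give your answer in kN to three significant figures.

F ≈ 27.3 kN

γ = ρg = 789 × 9.81 / 1000 = 7.74009 kN/m³.
Let θ = 40.6° be the plate's angle to the horizontal; measure y along the incline from where the plane meets the free surface. Vertical depth h = y·sinθ with sinθ = 0.650774.
The centroid is at the centre, 1.2 m below the top of the plate, so y_c = 1.2 m and h_c = 1.2 × 0.650774 = 0.780929 m.
A = π(1.2)² = 4.52389 m².
Resultant F = γ·h_c·A = 7.74009 × 0.780929 × 4.52389 = 27.3445 kN.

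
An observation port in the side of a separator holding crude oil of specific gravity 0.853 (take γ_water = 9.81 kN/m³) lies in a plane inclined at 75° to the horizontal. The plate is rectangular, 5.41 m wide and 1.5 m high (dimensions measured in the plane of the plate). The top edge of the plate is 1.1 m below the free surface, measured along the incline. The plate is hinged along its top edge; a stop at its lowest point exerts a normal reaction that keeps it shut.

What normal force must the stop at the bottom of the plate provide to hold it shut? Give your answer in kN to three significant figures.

γ = 0.853 × 9.81 = 8.36793 kN/m³.
Let θ = 75° be the plate's angle to the horizontal; measure y along the incline from where the plane meets the free surface. Vertical depth h = y·sinθ with sinθ = 0.965926.
The centroid lies 1.5/2 = 0.75 m below the top edge, so y_c = 1.1 + 0.75 = 1.85 m and h_c = 1.85 × 0.965926 = 1.78696 m.
A = 5.41 × 1.5 = 8.115 m².
Resultant F = γ·h_c·A = 8.36793 × 1.78696 × 8.115 = 121.345 kN.
I_c = b·h³/12 = 5.41 × 1.5³/12 = 1.52156 m⁴.
Centre of pressure: y_p = y_c + I_c/(y_c·A) = 1.85 + 1.52156/(1.85 × 8.115) = 1.85 + 0.101351 = 1.95135 m along the plane.
The resultant acts 0.75 + 0.101351 = 0.851351 m (along the plate) below the hinge at the top edge, so the moment about the hinge is M = F × 0.851351 = 121.345 × 0.851351 = 103.307 kN·m.
A normal force at the bottom, 1.5 m from the hinge, must supply this moment: P = 103.307/1.5 = 68.8713 kN.

P ≈ 68.9 kN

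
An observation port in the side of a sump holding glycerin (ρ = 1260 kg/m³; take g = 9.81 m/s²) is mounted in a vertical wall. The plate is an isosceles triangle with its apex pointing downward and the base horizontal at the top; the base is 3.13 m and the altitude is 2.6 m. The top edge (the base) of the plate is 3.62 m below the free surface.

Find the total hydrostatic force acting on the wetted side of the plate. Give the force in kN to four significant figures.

F ≈ 225.7 kN

γ = ρg = 1260 × 9.81 / 1000 = 12.3606 kN/m³.
With the apex down, the centroid sits h/3 = 2.6/3 = 0.866667 m below the base (the top edge), so the centroid depth is h_c = 3.62 + 0.866667 = 4.48667 m.
A = ½ × 3.13 × 2.6 = 4.069 m².
Resultant F = γ·h_c·A = 12.3606 × 4.48667 × 4.069 = 225.658 kN.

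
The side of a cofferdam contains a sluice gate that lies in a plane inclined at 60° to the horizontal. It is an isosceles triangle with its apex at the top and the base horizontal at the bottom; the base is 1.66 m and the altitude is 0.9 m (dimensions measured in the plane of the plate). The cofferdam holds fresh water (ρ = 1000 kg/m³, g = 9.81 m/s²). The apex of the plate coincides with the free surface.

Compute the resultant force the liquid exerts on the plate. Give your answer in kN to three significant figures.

γ = ρg = 1000 × 9.81 = 9810 N/m³ = 9.81 kN/m³.
Let θ = 60° be the plate's angle to the horizontal; measure y along the incline from where the plane meets the free surface. Vertical depth h = y·sinθ with sinθ = 0.866025.
With the apex up, the centroid sits 2h/3 = 2 × 0.9/3 = 0.6 m below the apex, so y_c = 0.6 m and h_c = 0.6 × 0.866025 = 0.519615 m.
A = ½ × 1.66 × 0.9 = 0.747 m².
Resultant F = γ·h_c·A = 9.81 × 0.519615 × 0.747 = 3.80778 kN.

F ≈ 3.81 kN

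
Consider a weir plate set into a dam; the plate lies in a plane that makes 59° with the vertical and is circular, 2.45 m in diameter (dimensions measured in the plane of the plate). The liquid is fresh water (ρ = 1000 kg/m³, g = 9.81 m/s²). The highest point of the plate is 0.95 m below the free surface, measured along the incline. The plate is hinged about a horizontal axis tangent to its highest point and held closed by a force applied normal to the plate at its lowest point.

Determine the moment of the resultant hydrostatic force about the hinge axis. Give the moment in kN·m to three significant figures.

M ≈ 72.4 kN·m

γ = ρg = 1000 × 9.81 = 9810 N/m³ = 9.81 kN/m³.
The plate makes 59° with the vertical, i.e. θ = 90° − 59° = 31° to the horizontal. Measuring y along the incline from the free-surface line, vertical depth h = y·sinθ with sinθ = 0.515038.
The centroid is at the centre, 1.225 m below the top of the plate, so y_c = 0.95 + 1.225 = 2.175 m and h_c = 2.175 × 0.515038 = 1.12021 m.
A = π(1.225)² = 4.71435 m².
Resultant F = γ·h_c·A = 9.81 × 1.12021 × 4.71435 = 51.8072 kN.
I_c = πr⁴/4 = π × 1.225⁴/4 = 1.76862 m⁴.
Centre of pressure: y_p = y_c + I_c/(y_c·A) = 2.175 + 1.76862/(2.175 × 4.71435) = 2.175 + 0.172486 = 2.34749 m along the plane.
The resultant acts 1.225 + 0.172486 = 1.39749 m (along the plate) below the hinge at the top edge, so the moment about the hinge is M = F × 1.39749 = 51.8072 × 1.39749 = 72.4 kN·m.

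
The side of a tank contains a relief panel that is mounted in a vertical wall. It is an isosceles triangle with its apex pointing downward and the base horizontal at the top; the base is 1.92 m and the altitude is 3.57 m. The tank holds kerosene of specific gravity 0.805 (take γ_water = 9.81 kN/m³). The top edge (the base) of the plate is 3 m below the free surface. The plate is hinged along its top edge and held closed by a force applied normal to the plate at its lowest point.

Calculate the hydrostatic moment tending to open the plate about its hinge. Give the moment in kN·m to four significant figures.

γ = 0.805 × 9.81 = 7.89705 kN/m³.
With the apex down, the centroid sits h/3 = 3.57/3 = 1.19 m below the base (the top edge), so the centroid depth is h_c = 3 + 1.19 = 4.19 m.
A = ½ × 1.92 × 3.57 = 3.4272 m².
Resultant F = γ·h_c·A = 7.89705 × 4.19 × 3.4272 = 113.401 kN.
I_c = b·h³/36 = 1.92 × 3.57³/36 = 2.42663 m⁴.
Centre of pressure: y_p = y_c + I_c/(y_c·A) = 4.19 + 2.42663/(4.19 × 3.4272) = 4.19 + 0.168986 = 4.35899 m along the plane.
The resultant acts 1.19 + 0.168986 = 1.35899 m (along the plate) below the hinge at the top edge, so the moment about the hinge is M = F × 1.35899 = 113.401 × 1.35899 = 154.111 kN·m.

M ≈ 154.1 kN·m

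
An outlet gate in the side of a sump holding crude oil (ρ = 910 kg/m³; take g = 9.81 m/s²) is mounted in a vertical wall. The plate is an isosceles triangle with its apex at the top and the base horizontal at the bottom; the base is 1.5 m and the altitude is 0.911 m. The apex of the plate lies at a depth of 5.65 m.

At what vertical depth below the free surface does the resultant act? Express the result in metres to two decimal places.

γ = ρg = 910 × 9.81 / 1000 = 8.9271 kN/m³.
With the apex up, the centroid sits 2h/3 = 2 × 0.911/3 = 0.607333 m below the apex, so the centroid depth is h_c = 5.65 + 0.607333 = 6.25733 m.
A = ½ × 1.5 × 0.911 = 0.68325 m².
Resultant F = γ·h_c·A = 8.9271 × 6.25733 × 0.68325 = 38.1662 kN.
I_c = b·h³/36 = 1.5 × 0.911³/36 = 0.0315024 m⁴.
Centre of pressure: y_p = y_c + I_c/(y_c·A) = 6.25733 + 0.0315024/(6.25733 × 0.68325) = 6.25733 + 0.00736843 = 6.2647 m along the plane.

h_p = 6.26 m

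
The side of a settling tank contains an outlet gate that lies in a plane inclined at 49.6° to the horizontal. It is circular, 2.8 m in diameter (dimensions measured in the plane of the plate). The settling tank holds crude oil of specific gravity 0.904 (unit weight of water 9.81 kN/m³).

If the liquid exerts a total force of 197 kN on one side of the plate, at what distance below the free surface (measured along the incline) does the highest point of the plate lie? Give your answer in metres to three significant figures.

γ = 0.904 × 9.81 = 8.86824 kN/m³.
A = π(1.4)² = 6.15752 m².
From F = γ·h_c·A, the centroid depth is h_c = 197/(8.86824 × 6.15752) = 3.60764 m.
Let θ = 49.6° be the plate's angle to the horizontal; measure y along the incline from where the plane meets the free surface. Vertical depth h = y·sinθ with sinθ = 0.761538.
Along the incline, y_c = h_c/sinθ = 3.60764/0.761538 = 4.73731 m.
The centroid is at the centre, 1.4 m below the top of the plate, so the highest point sits at y_top = 4.73731 − 1.4 = 3.33731 m along the incline.

y_top ≈ 3.34 m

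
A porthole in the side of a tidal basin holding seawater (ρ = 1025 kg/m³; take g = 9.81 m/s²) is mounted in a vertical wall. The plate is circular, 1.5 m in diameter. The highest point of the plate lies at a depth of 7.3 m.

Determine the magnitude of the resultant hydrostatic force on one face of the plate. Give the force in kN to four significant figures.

γ = ρg = 1025 × 9.81 / 1000 = 10.05525 kN/m³.
The centroid is at the centre, 0.75 m below the top of the plate, so the centroid depth is h_c = 7.3 + 0.75 = 8.05 m.
A = π(0.75)² = 1.76715 m².
Resultant F = γ·h_c·A = 10.05525 × 8.05 × 1.76715 = 143.042 kN.

F ≈ 143.0 kN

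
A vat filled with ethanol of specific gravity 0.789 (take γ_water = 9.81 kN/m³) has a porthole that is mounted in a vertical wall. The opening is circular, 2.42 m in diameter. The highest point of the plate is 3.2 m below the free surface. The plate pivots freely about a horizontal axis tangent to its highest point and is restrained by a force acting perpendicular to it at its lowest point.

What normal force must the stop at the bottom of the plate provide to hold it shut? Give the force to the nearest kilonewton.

γ = 0.789 × 9.81 = 7.74009 kN/m³.
The centroid is at the centre, 1.21 m below the top of the plate, so the centroid depth is h_c = 3.2 + 1.21 = 4.41 m.
A = π(1.21)² = 4.59961 m².
Resultant F = γ·h_c·A = 7.74009 × 4.41 × 4.59961 = 157.002 kN.
I_c = πr⁴/4 = π × 1.21⁴/4 = 1.68357 m⁴.
Centre of pressure: y_p = y_c + I_c/(y_c·A) = 4.41 + 1.68357/(4.41 × 4.59961) = 4.41 + 0.0829988 = 4.493 m along the plane.
The resultant acts 1.21 + 0.0829988 = 1.293 m (along the plate) below the hinge at the top edge, so the moment about the hinge is M = F × 1.293 = 157.002 × 1.293 = 203.004 kN·m.
A normal force at the bottom, 2.42 m from the hinge, must supply this moment: P = 203.004/2.42 = 83.886 kN.

P ≈ 84 kN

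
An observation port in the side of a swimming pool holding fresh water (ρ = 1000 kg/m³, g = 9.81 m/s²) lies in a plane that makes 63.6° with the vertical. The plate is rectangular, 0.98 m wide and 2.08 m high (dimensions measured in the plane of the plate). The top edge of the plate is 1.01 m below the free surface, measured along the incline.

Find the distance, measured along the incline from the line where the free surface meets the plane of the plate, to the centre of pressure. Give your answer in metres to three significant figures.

γ = ρg = 1000 × 9.81 = 9810 N/m³ = 9.81 kN/m³.
The plate makes 63.6° with the vertical, i.e. θ = 90° − 63.6° = 26.4° to the horizontal. Measuring y along the incline from the free-surface line, vertical depth h = y·sinθ with sinθ = 0.444635.
The centroid lies 2.08/2 = 1.04 m below the top edge, so y_c = 1.01 + 1.04 = 2.05 m and h_c = 2.05 × 0.444635 = 0.911502 m.
A = 0.98 × 2.08 = 2.0384 m².
Resultant F = γ·h_c·A = 9.81 × 0.911502 × 2.0384 = 18.227 kN.
I_c = b·h³/12 = 0.98 × 2.08³/12 = 0.734911 m⁴.
Centre of pressure: y_p = y_c + I_c/(y_c·A) = 2.05 + 0.734911/(2.05 × 2.0384) = 2.05 + 0.17587 = 2.22587 m along the plane.

y_p = 2.23 m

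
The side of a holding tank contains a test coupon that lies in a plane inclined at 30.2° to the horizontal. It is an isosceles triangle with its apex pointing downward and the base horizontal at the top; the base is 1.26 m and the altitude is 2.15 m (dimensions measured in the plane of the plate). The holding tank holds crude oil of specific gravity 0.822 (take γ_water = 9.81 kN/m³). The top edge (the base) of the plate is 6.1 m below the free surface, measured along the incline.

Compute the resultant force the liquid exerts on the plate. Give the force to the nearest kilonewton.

γ = 0.822 × 9.81 = 8.06382 kN/m³.
Let θ = 30.2° be the plate's angle to the horizontal; measure y along the incline from where the plane meets the free surface. Vertical depth h = y·sinθ with sinθ = 0.503020.
With the apex down, the centroid sits h/3 = 2.15/3 = 0.716667 m below the base (the top edge), so y_c = 6.1 + 0.716667 = 6.81667 m and h_c = 6.81667 × 0.503020 = 3.42892 m.
A = ½ × 1.26 × 2.15 = 1.3545 m².
Resultant F = γ·h_c·A = 8.06382 × 3.42892 × 1.3545 = 37.4522 kN.

F ≈ 37 kN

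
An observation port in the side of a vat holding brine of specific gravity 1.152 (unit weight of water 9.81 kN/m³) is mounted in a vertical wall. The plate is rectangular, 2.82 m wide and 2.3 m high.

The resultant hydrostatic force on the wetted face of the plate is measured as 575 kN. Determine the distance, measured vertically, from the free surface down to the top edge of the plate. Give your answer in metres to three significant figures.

γ = 1.152 × 9.81 = 11.30112 kN/m³.
A = 2.82 × 2.3 = 6.486 m².
From F = γ·h_c·A, the centroid depth is h_c = 575/(11.30112 × 6.486) = 7.84457 m.
The centroid lies 2.3/2 = 1.15 m below the top edge, so the top edge sits at h_top = 7.84457 − 1.15 = 6.69457 m below the surface.

d_top ≈ 6.69 m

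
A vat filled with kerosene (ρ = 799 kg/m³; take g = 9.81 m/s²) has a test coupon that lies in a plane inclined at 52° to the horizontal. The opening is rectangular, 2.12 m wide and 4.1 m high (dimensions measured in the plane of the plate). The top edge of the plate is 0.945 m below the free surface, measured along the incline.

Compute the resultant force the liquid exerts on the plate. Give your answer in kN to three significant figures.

F ≈ 161 kN

γ = ρg = 799 × 9.81 / 1000 = 7.83819 kN/m³.
Let θ = 52° be the plate's angle to the horizontal; measure y along the incline from where the plane meets the free surface. Vertical depth h = y·sinθ with sinθ = 0.788011.
The centroid lies 4.1/2 = 2.05 m below the top edge, so y_c = 0.945 + 2.05 = 2.995 m and h_c = 2.995 × 0.788011 = 2.36009 m.
A = 2.12 × 4.1 = 8.692 m².
Resultant F = γ·h_c·A = 7.83819 × 2.36009 × 8.692 = 160.792 kN.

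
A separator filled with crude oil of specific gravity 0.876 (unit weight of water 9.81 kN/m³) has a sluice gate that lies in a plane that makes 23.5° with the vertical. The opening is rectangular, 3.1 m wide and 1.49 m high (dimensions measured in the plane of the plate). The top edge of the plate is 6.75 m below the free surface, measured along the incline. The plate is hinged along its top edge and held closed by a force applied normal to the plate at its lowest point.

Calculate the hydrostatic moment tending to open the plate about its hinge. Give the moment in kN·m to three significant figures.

γ = 0.876 × 9.81 = 8.59356 kN/m³.
The plate makes 23.5° with the vertical, i.e. θ = 90° − 23.5° = 66.5° to the horizontal. Measuring y along the incline from the free-surface line, vertical depth h = y·sinθ with sinθ = 0.917060.
The centroid lies 1.49/2 = 0.745 m below the top edge, so y_c = 6.75 + 0.745 = 7.495 m and h_c = 7.495 × 0.917060 = 6.87336 m.
A = 3.1 × 1.49 = 4.619 m².
Resultant F = γ·h_c·A = 8.59356 × 6.87336 × 4.619 = 272.829 kN.
I_c = b·h³/12 = 3.1 × 1.49³/12 = 0.854553 m⁴.
Centre of pressure: y_p = y_c + I_c/(y_c·A) = 7.495 + 0.854553/(7.495 × 4.619) = 7.495 + 0.0246842 = 7.51968 m along the plane.
The resultant acts 0.745 + 0.0246842 = 0.769684 m (along the plate) below the hinge at the top edge, so the moment about the hinge is M = F × 0.769684 = 272.829 × 0.769684 = 209.992 kN·m.

M ≈ 210 kN·m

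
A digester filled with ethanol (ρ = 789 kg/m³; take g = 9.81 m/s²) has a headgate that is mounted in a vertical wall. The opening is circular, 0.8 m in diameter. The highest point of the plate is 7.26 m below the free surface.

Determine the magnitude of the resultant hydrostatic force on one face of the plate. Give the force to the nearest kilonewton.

γ = ρg = 789 × 9.81 / 1000 = 7.74009 kN/m³.
The centroid is at the centre, 0.4 m below the top of the plate, so the centroid depth is h_c = 7.26 + 0.4 = 7.66 m.
A = π(0.4)² = 0.502655 m².
Resultant F = γ·h_c·A = 7.74009 × 7.66 × 0.502655 = 29.802 kN.

F ≈ 30 kN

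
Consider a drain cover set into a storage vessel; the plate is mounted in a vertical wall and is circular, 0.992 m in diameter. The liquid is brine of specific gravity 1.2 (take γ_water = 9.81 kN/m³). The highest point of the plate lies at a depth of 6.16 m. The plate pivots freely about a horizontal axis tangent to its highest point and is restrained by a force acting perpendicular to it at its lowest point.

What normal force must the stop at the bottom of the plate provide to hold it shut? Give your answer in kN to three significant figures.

γ = 1.2 × 9.81 = 11.772 kN/m³.
The centroid is at the centre, 0.496 m below the top of the plate, so the centroid depth is h_c = 6.16 + 0.496 = 6.656 m.
A = π(0.496)² = 0.772882 m².
Resultant F = γ·h_c·A = 11.772 × 6.656 × 0.772882 = 60.5587 kN.
I_c = πr⁴/4 = π × 0.496⁴/4 = 0.0475353 m⁴.
Centre of pressure: y_p = y_c + I_c/(y_c·A) = 6.656 + 0.0475353/(6.656 × 0.772882) = 6.656 + 0.00924038 = 6.66524 m along the plane.
The resultant acts 0.496 + 0.00924038 = 0.50524 m (along the plate) below the hinge at the top edge, so the moment about the hinge is M = F × 0.50524 = 60.5587 × 0.50524 = 30.5967 kN·m.
A normal force at the bottom, 0.992 m from the hinge, must supply this moment: P = 30.5967/0.992 = 30.8434 kN.

P ≈ 30.8 kN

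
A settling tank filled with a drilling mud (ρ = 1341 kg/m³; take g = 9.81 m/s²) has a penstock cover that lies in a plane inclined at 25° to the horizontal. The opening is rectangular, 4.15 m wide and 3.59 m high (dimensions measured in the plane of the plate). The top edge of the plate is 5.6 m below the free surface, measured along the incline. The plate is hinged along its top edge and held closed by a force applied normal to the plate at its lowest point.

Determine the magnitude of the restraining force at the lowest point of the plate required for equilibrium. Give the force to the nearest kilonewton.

γ = ρg = 1341 × 9.81 / 1000 = 13.15521 kN/m³.
Let θ = 25° be the plate's angle to the horizontal; measure y along the incline from where the plane meets the free surface. Vertical depth h = y·sinθ with sinθ = 0.422618.
The centroid lies 3.59/2 = 1.795 m below the top edge, so y_c = 5.6 + 1.795 = 7.395 m and h_c = 7.395 × 0.422618 = 3.12526 m.
A = 4.15 × 3.59 = 14.8985 m².
Resultant F = γ·h_c·A = 13.15521 × 3.12526 × 14.8985 = 612.529 kN.
I_c = b·h³/12 = 4.15 × 3.59³/12 = 16.0011 m⁴.
Centre of pressure: y_p = y_c + I_c/(y_c·A) = 7.395 + 16.0011/(7.395 × 14.8985) = 7.395 + 0.145234 = 7.54023 m along the plane.
The resultant acts 1.795 + 0.145234 = 1.94023 m (along the plate) below the hinge at the top edge, so the moment about the hinge is M = F × 1.94023 = 612.529 × 1.94023 = 1188.45 kN·m.
A normal force at the bottom, 3.59 m from the hinge, must supply this moment: P = 1188.45/3.59 = 331.045 kN.

P ≈ 331 kN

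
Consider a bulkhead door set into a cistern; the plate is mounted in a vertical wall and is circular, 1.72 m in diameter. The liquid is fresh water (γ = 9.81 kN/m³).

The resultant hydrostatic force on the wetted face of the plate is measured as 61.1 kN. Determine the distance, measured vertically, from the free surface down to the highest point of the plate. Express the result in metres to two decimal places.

d_top ≈ 1.82 m

γ = 9.81 kN/m³.
A = π(0.86)² = 2.32352 m².
From F = γ·h_c·A, the centroid depth is h_c = 61.1/(9.81 × 2.32352) = 2.68056 m.
The centroid is at the centre, 0.86 m below the top of the plate, so the highest point sits at h_top = 2.68056 − 0.86 = 1.82056 m below the surface.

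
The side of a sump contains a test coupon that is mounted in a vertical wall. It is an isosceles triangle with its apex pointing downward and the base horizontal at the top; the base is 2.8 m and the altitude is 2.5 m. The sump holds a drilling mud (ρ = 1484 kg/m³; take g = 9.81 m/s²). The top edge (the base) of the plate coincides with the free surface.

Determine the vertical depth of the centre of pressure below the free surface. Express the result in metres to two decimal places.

h_p = 1.25 m

γ = ρg = 1484 × 9.81 / 1000 = 14.55804 kN/m³.
With the apex down, the centroid sits h/3 = 2.5/3 = 0.833333 m below the base (the top edge), so the centroid depth is h_c = 0.833333 m.
A = ½ × 2.8 × 2.5 = 3.5 m².
Resultant F = γ·h_c·A = 14.55804 × 0.833333 × 3.5 = 42.4609 kN.
I_c = b·h³/36 = 2.8 × 2.5³/36 = 1.21528 m⁴.
Centre of pressure: y_p = y_c + I_c/(y_c·A) = 0.833333 + 1.21528/(0.833333 × 3.5) = 0.833333 + 0.416668 = 1.25 m along the plane.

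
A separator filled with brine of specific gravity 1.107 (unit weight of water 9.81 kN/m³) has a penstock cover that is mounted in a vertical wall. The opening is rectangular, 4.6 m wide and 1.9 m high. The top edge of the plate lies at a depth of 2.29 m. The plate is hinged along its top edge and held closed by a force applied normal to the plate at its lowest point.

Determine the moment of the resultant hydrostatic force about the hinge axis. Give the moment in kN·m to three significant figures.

γ = 1.107 × 9.81 = 10.85967 kN/m³.
The centroid lies 1.9/2 = 0.95 m below the top edge, so the centroid depth is h_c = 2.29 + 0.95 = 3.24 m.
A = 4.6 × 1.9 = 8.74 m².
Resultant F = γ·h_c·A = 10.85967 × 3.24 × 8.74 = 307.52 kN.
I_c = b·h³/12 = 4.6 × 1.9³/12 = 2.62928 m⁴.
Centre of pressure: y_p = y_c + I_c/(y_c·A) = 3.24 + 2.62928/(3.24 × 8.74) = 3.24 + 0.0928497 = 3.33285 m along the plane.
The resultant acts 0.95 + 0.0928497 = 1.04285 m (along the plate) below the hinge at the top edge, so the moment about the hinge is M = F × 1.04285 = 307.52 × 1.04285 = 320.697 kN·m.

M ≈ 321 kN·m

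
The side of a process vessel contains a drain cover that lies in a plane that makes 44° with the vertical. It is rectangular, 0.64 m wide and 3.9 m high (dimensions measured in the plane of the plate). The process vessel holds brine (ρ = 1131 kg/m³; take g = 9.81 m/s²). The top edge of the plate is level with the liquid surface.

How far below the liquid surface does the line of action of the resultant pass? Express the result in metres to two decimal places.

γ = ρg = 1131 × 9.81 / 1000 = 11.09511 kN/m³.
The plate makes 44° with the vertical, i.e. θ = 90° − 44° = 46° to the horizontal. Measuring y along the incline from the free-surface line, vertical depth h = y·sinθ with sinθ = 0.719340.
The centroid lies 3.9/2 = 1.95 m below the top edge, so y_c = 1.95 m and h_c = 1.95 × 0.719340 = 1.40271 m.
A = 0.64 × 3.9 = 2.496 m².
Resultant F = γ·h_c·A = 11.09511 × 1.40271 × 2.496 = 38.8458 kN.
I_c = b·h³/12 = 0.64 × 3.9³/12 = 3.16368 m⁴.
Centre of pressure: y_p = y_c + I_c/(y_c·A) = 1.95 + 3.16368/(1.95 × 2.496) = 1.95 + 0.65 = 2.6 m along the plane.
Vertically, h_p = y_p·sinθ = 2.6 × 0.719340 = 1.87028 m.

h_p = 1.87 m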